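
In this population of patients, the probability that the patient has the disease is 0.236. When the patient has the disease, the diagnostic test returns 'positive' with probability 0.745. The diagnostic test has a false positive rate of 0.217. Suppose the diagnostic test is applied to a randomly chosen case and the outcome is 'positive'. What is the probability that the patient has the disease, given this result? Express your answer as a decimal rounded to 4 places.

P(H | E) ≈ 0.5147

Write H for 'the patient has the disease'. Prior odds H:¬H = 0.236/0.764 = 0.30890. For the 'positive' outcome, the likelihood ratio is 0.745/0.217 = 3.4332.
Posterior odds = 0.30890 × 3.4332 = 1.0605, so P(H|E) = 1.0605/(1+1.0605) = 0.5147.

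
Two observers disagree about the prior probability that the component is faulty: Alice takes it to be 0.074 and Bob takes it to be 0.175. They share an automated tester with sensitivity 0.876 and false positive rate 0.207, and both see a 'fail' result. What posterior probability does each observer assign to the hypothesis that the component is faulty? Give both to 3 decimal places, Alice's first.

Alice: 0.253; Bob: 0.473

P('+'|H) = 0.876, P('+'|¬H) = 0.207.
Alice: numerator 0.876·0.074 = 0.064824; evidence = 0.064824+0.207·0.926 = 0.25651; posterior = 0.253.
Bob: numerator 0.876·0.175 = 0.15330; evidence = 0.15330+0.207·0.825 = 0.32408; posterior = 0.473.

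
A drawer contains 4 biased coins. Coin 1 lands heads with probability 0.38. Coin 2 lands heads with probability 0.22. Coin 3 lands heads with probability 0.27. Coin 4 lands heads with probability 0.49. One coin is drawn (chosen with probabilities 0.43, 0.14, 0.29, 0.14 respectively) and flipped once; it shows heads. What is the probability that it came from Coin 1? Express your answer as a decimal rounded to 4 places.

Posterior probability ≈ 0.4790

Tabulate prior·likelihood by source: [1] prior 0.43, lik 0.38, product 0.1634; [2] prior 0.14, lik 0.22, product 0.03080; [3] prior 0.29, lik 0.27, product 0.07830; [4] prior 0.14, lik 0.49, product 0.06860.
Normalizing constant = 0.34110; the posterior for Coin 1 is its product over the sum, 0.1634/0.34110 = 0.4790.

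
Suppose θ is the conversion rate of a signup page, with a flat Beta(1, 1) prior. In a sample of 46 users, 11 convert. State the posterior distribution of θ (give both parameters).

Posterior: Beta(12, 36)

The binomial likelihood is conjugate to the Beta prior: with 11 successes and 35 failures, the posterior is Beta(1+11, 1+35) = Beta(12, 36).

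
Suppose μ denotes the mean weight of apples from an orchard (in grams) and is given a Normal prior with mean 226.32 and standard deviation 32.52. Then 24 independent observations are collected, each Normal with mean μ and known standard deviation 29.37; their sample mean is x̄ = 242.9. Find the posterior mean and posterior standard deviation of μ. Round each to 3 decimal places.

Posterior mean ≈ 242.355; posterior SD ≈ 5.896

With known σ, the Normal prior is conjugate. Weight on the data is w = (n/σ²)/(n/σ² + 1/τ₀²) = 0.0278230/(0.0278230+0.00094558) = 0.96713.
Posterior mean = w·x̄ + (1−w)·μ₀ = 0.96713·242.9 + 0.032869·226.32 = 242.355. Posterior variance = 1/(0.0278230+0.00094558) = 34.7602, so SD = 5.896.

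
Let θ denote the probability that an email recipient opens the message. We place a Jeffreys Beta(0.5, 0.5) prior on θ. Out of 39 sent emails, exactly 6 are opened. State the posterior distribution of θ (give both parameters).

Observing 6 successes and 33 failures updates Beta(0.5, 0.5) by adding the success and failure counts to the two shape parameters: α = 0.5+6 = 6.5, β = 0.5+33 = 33.5.

Posterior: Beta(6.5, 33.5)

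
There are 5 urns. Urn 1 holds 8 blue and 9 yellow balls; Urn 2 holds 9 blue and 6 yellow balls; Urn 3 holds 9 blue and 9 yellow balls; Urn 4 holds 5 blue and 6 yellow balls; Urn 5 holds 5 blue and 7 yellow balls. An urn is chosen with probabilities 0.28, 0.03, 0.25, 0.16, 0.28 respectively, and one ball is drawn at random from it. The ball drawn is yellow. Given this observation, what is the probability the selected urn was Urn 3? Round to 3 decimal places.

Tabulate prior·likelihood by source: [1] prior 0.28, lik 0.5294, product 0.1482; [2] prior 0.03, lik 0.4, product 0.01200; [3] prior 0.25, lik 0.5, product 0.1250; [4] prior 0.16, lik 0.5455, product 0.08727; [5] prior 0.28, lik 0.5833, product 0.1633.
Normalizing constant = 0.53584; the posterior for Urn 3 is its product over the sum, 0.1250/0.53584 = 0.233.

Posterior probability ≈ 0.233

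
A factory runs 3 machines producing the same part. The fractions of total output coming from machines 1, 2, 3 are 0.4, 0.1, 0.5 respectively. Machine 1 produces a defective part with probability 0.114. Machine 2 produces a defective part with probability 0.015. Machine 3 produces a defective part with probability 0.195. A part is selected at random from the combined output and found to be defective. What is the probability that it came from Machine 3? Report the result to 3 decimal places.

Posterior probability ≈ 0.674

P(defective|M1) = 0.114; P(defective|M2) = 0.015; P(defective|M3) = 0.195.
Prior × likelihood for each source: 0.4·0.114=0.04560, 0.1·0.015=0.001500, 0.5·0.195=0.09750. Summing gives P(defective) = 0.14460.
P(Machine 3 | defective) = 0.09750 / 0.14460 = 0.674.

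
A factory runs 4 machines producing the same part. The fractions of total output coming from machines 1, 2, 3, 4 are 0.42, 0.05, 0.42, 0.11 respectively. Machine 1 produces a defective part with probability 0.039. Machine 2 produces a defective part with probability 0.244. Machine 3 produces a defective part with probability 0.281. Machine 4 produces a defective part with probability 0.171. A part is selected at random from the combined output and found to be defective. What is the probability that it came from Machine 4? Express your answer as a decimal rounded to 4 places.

Tabulate prior·likelihood by source: [1] prior 0.42, lik 0.039, product 0.01638; [2] prior 0.05, lik 0.244, product 0.01220; [3] prior 0.42, lik 0.281, product 0.1180; [4] prior 0.11, lik 0.171, product 0.01881.
Normalizing constant = 0.16541; the posterior for Machine 4 is its product over the sum, 0.01881/0.16541 = 0.1137.

Posterior probability ≈ 0.1137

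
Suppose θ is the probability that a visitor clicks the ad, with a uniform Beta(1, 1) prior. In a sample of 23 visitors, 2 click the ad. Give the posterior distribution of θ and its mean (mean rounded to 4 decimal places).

Posterior: Beta(3, 22); mean ≈ 0.1200

The binomial likelihood is conjugate to the Beta prior: with 2 successes and 21 failures, the posterior is Beta(1+2, 1+21) = Beta(3, 22).
Posterior mean = α/(α+β) = 3/25 = 0.1200.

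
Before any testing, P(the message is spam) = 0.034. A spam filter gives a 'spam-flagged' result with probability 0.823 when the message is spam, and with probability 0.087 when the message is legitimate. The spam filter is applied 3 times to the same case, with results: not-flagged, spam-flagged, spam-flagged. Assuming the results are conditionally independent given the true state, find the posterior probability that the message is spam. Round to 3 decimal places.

Let H be the event that the message is spam; start with P(H) = 0.034. P('spam-flagged'|H) = 0.823, P('spam-flagged'|¬H) = 0.087.
Update on result 1 ('not-flagged'): P(H) ← 0.177·0.0340 / (0.177·0.0340 + 0.913·0.9660) = 0.0060180/0.88798 = 0.0068.
Update on result 2 ('spam-flagged'): P(H) ← 0.823·0.0068 / (0.823·0.0068 + 0.087·0.9932) = 0.0055776/0.091988 = 0.0606.
Update on result 3 ('spam-flagged'): P(H) ← 0.823·0.0606 / (0.823·0.0606 + 0.087·0.9394) = 0.049902/0.13163 = 0.3791.

Posterior P(H) ≈ 0.379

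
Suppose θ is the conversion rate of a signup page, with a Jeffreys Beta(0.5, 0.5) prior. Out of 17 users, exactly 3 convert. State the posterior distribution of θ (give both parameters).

Posterior: Beta(3.5, 14.5)

The binomial likelihood is conjugate to the Beta prior: with 3 successes and 14 failures, the posterior is Beta(0.5+3, 0.5+14) = Beta(3.5, 14.5).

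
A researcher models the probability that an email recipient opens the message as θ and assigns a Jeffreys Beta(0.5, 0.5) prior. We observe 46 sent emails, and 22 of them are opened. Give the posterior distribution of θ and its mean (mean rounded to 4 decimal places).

Posterior: Beta(22.5, 24.5); mean ≈ 0.4787

The binomial likelihood is conjugate to the Beta prior: with 22 successes and 24 failures, the posterior is Beta(0.5+22, 0.5+24) = Beta(22.5, 24.5).
E[θ | data] = 22.5/(22.5+24.5) = 0.4787.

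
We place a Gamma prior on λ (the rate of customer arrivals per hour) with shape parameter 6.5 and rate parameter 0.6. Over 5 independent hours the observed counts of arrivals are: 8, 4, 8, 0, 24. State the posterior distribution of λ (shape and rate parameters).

Posterior: Gamma(shape=50.5, rate=5.6)

The Poisson likelihood adds the total count to the shape and the number of exposure periods to the rate. Here ∑xᵢ = 44 and n = 5, so shape 6.5→50.5 and rate 0.6→5.6.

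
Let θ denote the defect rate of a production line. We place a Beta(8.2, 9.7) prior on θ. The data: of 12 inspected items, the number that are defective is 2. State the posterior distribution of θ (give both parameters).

The binomial likelihood is conjugate to the Beta prior: with 2 successes and 10 failures, the posterior is Beta(8.2+2, 9.7+10) = Beta(10.2, 19.7).

Posterior: Beta(10.2, 19.7)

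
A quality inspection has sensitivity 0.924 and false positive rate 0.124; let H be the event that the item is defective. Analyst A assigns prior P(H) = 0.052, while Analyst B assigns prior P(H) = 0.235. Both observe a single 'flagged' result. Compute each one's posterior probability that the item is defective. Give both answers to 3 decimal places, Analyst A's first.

P('+'|H) = 0.924, P('+'|¬H) = 0.124.
Analyst A: numerator 0.924·0.052 = 0.048048; evidence = 0.048048+0.124·0.948 = 0.16560; posterior = 0.290.
Analyst B: numerator 0.924·0.235 = 0.21714; evidence = 0.21714+0.124·0.765 = 0.31200; posterior = 0.696.

Analyst A: 0.290; Analyst B: 0.696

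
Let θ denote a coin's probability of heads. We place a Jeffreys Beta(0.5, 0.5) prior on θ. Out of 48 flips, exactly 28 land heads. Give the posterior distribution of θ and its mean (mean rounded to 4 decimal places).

Posterior: Beta(28.5, 20.5); mean ≈ 0.5816

The binomial likelihood is conjugate to the Beta prior: with 28 successes and 20 failures, the posterior is Beta(0.5+28, 0.5+20) = Beta(28.5, 20.5).
E[θ | data] = 28.5/(28.5+20.5) = 0.5816.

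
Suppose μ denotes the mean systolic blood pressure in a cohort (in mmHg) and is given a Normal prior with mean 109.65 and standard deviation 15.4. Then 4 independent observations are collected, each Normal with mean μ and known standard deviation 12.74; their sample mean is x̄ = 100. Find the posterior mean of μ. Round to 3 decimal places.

Prior precision 1/τ₀² = 1/15.4² = 0.00421656; data precision n/σ² = 4/12.74² = 0.0246446.
Posterior precision = 0.00421656 + 0.0246446 = 0.0288611.
Posterior mean = (0.00421656·109.65 + 0.0246446·100) / 0.0288611 = 101.410.

Posterior mean ≈ 101.410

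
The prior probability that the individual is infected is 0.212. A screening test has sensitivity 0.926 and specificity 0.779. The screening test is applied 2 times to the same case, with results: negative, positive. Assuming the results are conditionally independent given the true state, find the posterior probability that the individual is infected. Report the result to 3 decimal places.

Let H be the event that the individual is infected; start with P(H) = 0.212. P('positive'|H) = 0.926, P('positive'|¬H) = 0.221.
Update on result 1 ('negative'): P(H) ← 0.074·0.2120 / (0.074·0.2120 + 0.779·0.7880) = 0.015688/0.62954 = 0.0249.
Update on result 2 ('positive'): P(H) ← 0.926·0.0249 / (0.926·0.0249 + 0.221·0.9751) = 0.023076/0.23857 = 0.0967.

Posterior P(H) ≈ 0.097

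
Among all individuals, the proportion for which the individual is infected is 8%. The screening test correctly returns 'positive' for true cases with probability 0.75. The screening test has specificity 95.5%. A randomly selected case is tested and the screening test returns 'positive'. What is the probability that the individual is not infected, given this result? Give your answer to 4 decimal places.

P(¬H | E) ≈ 0.4083

Write H for 'the individual is infected'. Prior odds H:¬H = 0.08/0.92 = 0.086957. For the 'positive' outcome, the likelihood ratio is 0.75/0.045 = 16.667.
Posterior odds = 0.086957 × 16.667 = 1.4493, so P(H|E) = 1.4493/(1+1.4493) = 0.5917. Then P(¬H|E) = 1 − 0.5917 = 0.4083.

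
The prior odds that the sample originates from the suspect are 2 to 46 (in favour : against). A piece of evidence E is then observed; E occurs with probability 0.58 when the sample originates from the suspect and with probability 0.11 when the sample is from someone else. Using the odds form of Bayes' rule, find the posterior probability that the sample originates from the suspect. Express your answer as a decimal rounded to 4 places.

Prior odds = 2/46 = 0.043478.
Likelihood ratio for E = 0.58/0.11 = 5.2727.
Posterior odds = prior odds × LR = 0.22925.
Posterior probability = odds/(1+odds) = 0.22925/1.2292 = 0.1865.

Posterior probability ≈ 0.1865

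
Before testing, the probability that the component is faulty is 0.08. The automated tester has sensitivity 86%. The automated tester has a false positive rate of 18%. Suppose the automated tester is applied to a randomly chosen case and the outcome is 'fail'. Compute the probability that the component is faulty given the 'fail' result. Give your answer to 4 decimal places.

P(H | E) ≈ 0.2935

Write H for 'the component is faulty'. Prior odds H:¬H = 0.08/0.92 = 0.086957. For the 'fail' outcome, the likelihood ratio is 0.86/0.18 = 4.7778.
Posterior odds = 0.086957 × 4.7778 = 0.41546, so P(H|E) = 0.41546/(1+0.41546) = 0.2935.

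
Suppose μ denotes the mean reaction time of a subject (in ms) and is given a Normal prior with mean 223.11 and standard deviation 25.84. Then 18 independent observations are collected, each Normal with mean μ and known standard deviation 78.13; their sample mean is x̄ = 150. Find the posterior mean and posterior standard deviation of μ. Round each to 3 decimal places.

Posterior mean ≈ 174.625; posterior SD ≈ 14.997

With known σ, the Normal prior is conjugate. Weight on the data is w = (n/σ²)/(n/σ² + 1/τ₀²) = 0.00294874/(0.00294874+0.00149767) = 0.66317.
Posterior mean = w·x̄ + (1−w)·μ₀ = 0.66317·150 + 0.33683·223.11 = 174.625. Posterior variance = 1/(0.00294874+0.00149767) = 224.901, so SD = 14.997.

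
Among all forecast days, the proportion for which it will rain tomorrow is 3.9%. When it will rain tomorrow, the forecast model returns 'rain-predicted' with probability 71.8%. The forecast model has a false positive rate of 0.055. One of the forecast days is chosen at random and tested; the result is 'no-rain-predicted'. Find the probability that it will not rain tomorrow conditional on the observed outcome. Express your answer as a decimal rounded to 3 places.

P(¬H | E) ≈ 0.988

Write H for 'it will rain tomorrow'. Prior odds H:¬H = 0.039/0.961 = 0.040583. For the 'no-rain-predicted' outcome, the likelihood ratio is 0.282/0.945 = 0.29841.
Posterior odds = 0.040583 × 0.29841 = 0.012110, so P(H|E) = 0.012110/(1+0.012110) = 0.012. Then P(¬H|E) = 1 − 0.012 = 0.988.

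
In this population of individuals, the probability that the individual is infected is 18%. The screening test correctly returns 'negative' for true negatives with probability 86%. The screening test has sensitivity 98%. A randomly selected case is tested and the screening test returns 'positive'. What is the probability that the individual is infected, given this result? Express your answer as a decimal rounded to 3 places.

Let H be the event that the individual is infected. P(H) = 0.18, so P(¬H) = 0.82. With E the 'positive' result, P(E|H) = 0.98 and P(E|¬H) = 0.14.
P(E) = 0.98·0.18 + 0.14·0.82 = 0.17640 + 0.11480 = 0.29120.
By Bayes' theorem, P(H|E) = 0.17640 / 0.29120 = 0.606.

P(H | E) ≈ 0.606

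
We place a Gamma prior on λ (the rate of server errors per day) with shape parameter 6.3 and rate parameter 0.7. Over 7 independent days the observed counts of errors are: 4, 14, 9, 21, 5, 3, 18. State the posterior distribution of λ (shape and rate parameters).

Posterior: Gamma(shape=80.3, rate=7.7)

The Poisson likelihood adds the total count to the shape and the number of exposure periods to the rate. Here ∑xᵢ = 74 and n = 7, so shape 6.3→80.3 and rate 0.7→7.7.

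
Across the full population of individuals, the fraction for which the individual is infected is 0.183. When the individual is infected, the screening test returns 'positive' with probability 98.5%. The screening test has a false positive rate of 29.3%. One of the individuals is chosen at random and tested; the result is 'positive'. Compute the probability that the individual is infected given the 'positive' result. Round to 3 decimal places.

P(H | E) ≈ 0.430

Write H for 'the individual is infected'. Prior odds H:¬H = 0.183/0.817 = 0.22399. For the 'positive' outcome, the likelihood ratio is 0.985/0.293 = 3.3618.
Posterior odds = 0.22399 × 3.3618 = 0.75300, so P(H|E) = 0.75300/(1+0.75300) = 0.430.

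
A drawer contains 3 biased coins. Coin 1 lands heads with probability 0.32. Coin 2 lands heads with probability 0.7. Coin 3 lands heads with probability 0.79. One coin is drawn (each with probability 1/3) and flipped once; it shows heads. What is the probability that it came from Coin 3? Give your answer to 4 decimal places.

Tabulate prior·likelihood by source: [1] prior 0.333333, lik 0.32, product 0.1067; [2] prior 0.333333, lik 0.7, product 0.2333; [3] prior 0.333333, lik 0.79, product 0.2633.
Normalizing constant = 0.60333; the posterior for Coin 3 is its product over the sum, 0.2633/0.60333 = 0.4365.

Posterior probability ≈ 0.4365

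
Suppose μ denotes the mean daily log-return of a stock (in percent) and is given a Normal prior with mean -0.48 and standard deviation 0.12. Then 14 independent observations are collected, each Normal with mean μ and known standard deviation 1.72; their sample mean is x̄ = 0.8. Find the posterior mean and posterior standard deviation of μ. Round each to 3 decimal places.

Prior precision 1/τ₀² = 1/0.12² = 69.4444; data precision n/σ² = 14/1.72² = 4.73229.
Posterior precision = 69.4444 + 4.73229 = 74.1767, giving posterior SD = 1/√74.1767 = 0.116.
Posterior mean = (69.4444·-0.48 + 4.73229·0.8) / 74.1767 = -0.398.

Posterior mean ≈ -0.398; posterior SD ≈ 0.116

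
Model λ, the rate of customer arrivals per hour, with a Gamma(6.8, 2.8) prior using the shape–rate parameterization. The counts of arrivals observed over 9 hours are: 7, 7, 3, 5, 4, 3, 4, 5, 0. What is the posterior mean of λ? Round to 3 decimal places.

Posterior mean ≈ 3.797

The Poisson likelihood adds the total count to the shape and the number of exposure periods to the rate. Here ∑xᵢ = 38 and n = 9, so shape 6.8→44.8 and rate 2.8→11.8.
Posterior mean = shape/rate = 44.8/11.8 = 3.797.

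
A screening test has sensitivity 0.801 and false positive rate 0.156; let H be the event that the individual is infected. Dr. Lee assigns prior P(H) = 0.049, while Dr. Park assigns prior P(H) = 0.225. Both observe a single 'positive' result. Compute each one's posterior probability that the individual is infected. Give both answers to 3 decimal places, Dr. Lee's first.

Dr. Lee: 0.209; Dr. Park: 0.599

The likelihood ratio for a 'positive' result is 0.801/0.156 = 5.1346.
Dr. Lee: prior odds 0.049/0.951 = 0.051525; posterior odds 0.26456; posterior probability 0.209.
Dr. Park: prior odds 0.225/0.775 = 0.29032; posterior odds 1.4907; posterior probability 0.599.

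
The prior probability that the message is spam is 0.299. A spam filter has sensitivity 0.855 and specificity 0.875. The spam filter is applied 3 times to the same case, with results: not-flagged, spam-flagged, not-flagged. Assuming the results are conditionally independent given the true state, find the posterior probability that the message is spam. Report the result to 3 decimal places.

With H the event that the message is spam, the joint likelihood of the observed sequence is P(data|H) = 0.145·0.855·0.145 = 0.017976 and P(data|¬H) = 0.875·0.125·0.875 = 0.095703.
Bayes: P(H|data) = 0.299·0.017976 / (0.299·0.017976 + 0.701·0.095703) = 0.0053749/0.072463 = 0.0742.

Posterior P(H) ≈ 0.074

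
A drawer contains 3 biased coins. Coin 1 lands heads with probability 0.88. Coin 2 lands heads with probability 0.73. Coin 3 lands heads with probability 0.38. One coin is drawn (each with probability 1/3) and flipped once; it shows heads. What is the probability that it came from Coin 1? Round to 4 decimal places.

P(heads|C1) = 0.88; P(heads|C2) = 0.73; P(heads|C3) = 0.38.
Prior × likelihood for each source: 0.333333·0.88=0.2933, 0.333333·0.73=0.2433, 0.333333·0.38=0.1267. Summing gives P(heads) = 0.66333.
P(Coin 1 | heads) = 0.2933 / 0.66333 = 0.4422.

Posterior probability ≈ 0.4422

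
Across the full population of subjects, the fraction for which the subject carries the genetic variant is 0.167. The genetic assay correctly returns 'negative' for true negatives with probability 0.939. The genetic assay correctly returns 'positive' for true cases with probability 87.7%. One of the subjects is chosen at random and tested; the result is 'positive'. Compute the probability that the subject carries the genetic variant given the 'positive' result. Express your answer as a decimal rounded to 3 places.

Write H for 'the subject carries the genetic variant'. Prior odds H:¬H = 0.167/0.833 = 0.20048. For the 'positive' outcome, the likelihood ratio is 0.877/0.061 = 14.377.
Posterior odds = 0.20048 × 14.377 = 2.8823, so P(H|E) = 2.8823/(1+2.8823) = 0.742.

P(H | E) ≈ 0.742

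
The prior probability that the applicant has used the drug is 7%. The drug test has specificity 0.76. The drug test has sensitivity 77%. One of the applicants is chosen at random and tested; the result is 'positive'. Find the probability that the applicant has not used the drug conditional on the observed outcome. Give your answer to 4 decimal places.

Write H for 'the applicant has used the drug'. Prior odds H:¬H = 0.07/0.93 = 0.075269. For the 'positive' outcome, the likelihood ratio is 0.77/0.24 = 3.2083.
Posterior odds = 0.075269 × 3.2083 = 0.24149, so P(H|E) = 0.24149/(1+0.24149) = 0.1945. Then P(¬H|E) = 1 − 0.1945 = 0.8055.

P(¬H | E) ≈ 0.8055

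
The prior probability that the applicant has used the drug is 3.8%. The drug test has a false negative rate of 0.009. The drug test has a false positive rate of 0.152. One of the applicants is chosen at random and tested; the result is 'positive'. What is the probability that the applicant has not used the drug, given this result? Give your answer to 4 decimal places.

Let H be the event that the applicant has used the drug. P(H) = 0.038, so P(¬H) = 0.962. With E the 'positive' result, P(E|H) = 0.991 and P(E|¬H) = 0.152.
P(E) = 0.991·0.038 + 0.152·0.962 = 0.037658 + 0.14622 = 0.18388.
By Bayes' theorem, P(H|E) = 0.037658 / 0.18388 = 0.2048. Hence P(¬H|E) = 1 − 0.2048 = 0.7952.

P(¬H | E) ≈ 0.7952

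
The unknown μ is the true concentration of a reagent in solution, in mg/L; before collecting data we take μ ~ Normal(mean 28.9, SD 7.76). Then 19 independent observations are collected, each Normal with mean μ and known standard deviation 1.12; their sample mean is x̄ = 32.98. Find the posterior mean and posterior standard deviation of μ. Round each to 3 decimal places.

Posterior mean ≈ 32.976; posterior SD ≈ 0.257

Prior precision 1/τ₀² = 1/7.76² = 0.0166064; data precision n/σ² = 19/1.12² = 15.1467.
Posterior precision = 0.0166064 + 15.1467 = 15.1633, giving posterior SD = 1/√15.1633 = 0.257.
Posterior mean = (0.0166064·28.9 + 15.1467·32.98) / 15.1633 = 32.976.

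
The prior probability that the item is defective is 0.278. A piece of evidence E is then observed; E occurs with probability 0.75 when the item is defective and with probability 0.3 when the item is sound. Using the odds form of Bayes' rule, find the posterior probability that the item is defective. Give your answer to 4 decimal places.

Prior odds = 0.278/(1−0.278) = 0.38504. In log-odds, ln(0.38504) = -0.95440.
Add log likelihood ratio: ln(2.5000) = 0.91629.
Posterior log-odds = -0.038113, so posterior odds = exp(-0.038113) = 0.96260. Converting, P(H|E) = 0.96260/1.9626 = 0.4905.

Posterior probability ≈ 0.4905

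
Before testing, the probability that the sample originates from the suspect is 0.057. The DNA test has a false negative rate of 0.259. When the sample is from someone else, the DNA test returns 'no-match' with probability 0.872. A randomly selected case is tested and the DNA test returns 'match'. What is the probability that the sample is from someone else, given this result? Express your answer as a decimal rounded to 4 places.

P(¬H | E) ≈ 0.7408

Let H be the event that the sample originates from the suspect. P(H) = 0.057, so P(¬H) = 0.943. With E the 'match' result, P(E|H) = 0.741 and P(E|¬H) = 0.128.
P(E) = 0.741·0.057 + 0.128·0.943 = 0.042237 + 0.12070 = 0.16294.
By Bayes' theorem, P(H|E) = 0.042237 / 0.16294 = 0.2592. Hence P(¬H|E) = 1 − 0.2592 = 0.7408.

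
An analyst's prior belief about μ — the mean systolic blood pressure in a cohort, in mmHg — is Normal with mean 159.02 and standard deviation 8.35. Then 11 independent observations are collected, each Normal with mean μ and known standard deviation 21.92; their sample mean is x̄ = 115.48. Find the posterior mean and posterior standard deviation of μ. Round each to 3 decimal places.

Prior precision 1/τ₀² = 1/8.35² = 0.0143426; data precision n/σ² = 11/21.92² = 0.0228935.
Posterior precision = 0.0143426 + 0.0228935 = 0.0372360, giving posterior SD = 1/√0.0372360 = 5.182.
Posterior mean = (0.0143426·159.02 + 0.0228935·115.48) / 0.0372360 = 132.251.

Posterior mean ≈ 132.251; posterior SD ≈ 5.182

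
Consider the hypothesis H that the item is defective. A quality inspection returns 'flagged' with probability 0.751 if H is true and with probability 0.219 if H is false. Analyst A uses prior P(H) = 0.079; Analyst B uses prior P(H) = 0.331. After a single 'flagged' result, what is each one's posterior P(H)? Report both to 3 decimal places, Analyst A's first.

Analyst A: 0.227; Analyst B: 0.629

The likelihood ratio for a 'flagged' result is 0.751/0.219 = 3.4292.
Analyst A: prior odds 0.079/0.921 = 0.085776; posterior odds 0.29415; posterior probability 0.227.
Analyst B: prior odds 0.331/0.669 = 0.49477; posterior odds 1.6967; posterior probability 0.629.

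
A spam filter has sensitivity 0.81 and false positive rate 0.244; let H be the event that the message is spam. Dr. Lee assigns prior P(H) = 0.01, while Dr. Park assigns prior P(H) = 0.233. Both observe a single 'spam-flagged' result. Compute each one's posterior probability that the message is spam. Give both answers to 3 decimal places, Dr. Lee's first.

Dr. Lee: 0.032; Dr. Park: 0.502

P('+'|H) = 0.81, P('+'|¬H) = 0.244.
Dr. Lee: numerator 0.81·0.01 = 0.0081000; evidence = 0.0081000+0.244·0.99 = 0.24966; posterior = 0.032.
Dr. Park: numerator 0.81·0.233 = 0.18873; evidence = 0.18873+0.244·0.767 = 0.37588; posterior = 0.502.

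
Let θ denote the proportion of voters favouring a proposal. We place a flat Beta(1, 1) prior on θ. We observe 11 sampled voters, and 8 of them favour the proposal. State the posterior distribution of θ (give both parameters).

The binomial likelihood is conjugate to the Beta prior: with 8 successes and 3 failures, the posterior is Beta(1+8, 1+3) = Beta(9, 4).

Posterior: Beta(9, 4)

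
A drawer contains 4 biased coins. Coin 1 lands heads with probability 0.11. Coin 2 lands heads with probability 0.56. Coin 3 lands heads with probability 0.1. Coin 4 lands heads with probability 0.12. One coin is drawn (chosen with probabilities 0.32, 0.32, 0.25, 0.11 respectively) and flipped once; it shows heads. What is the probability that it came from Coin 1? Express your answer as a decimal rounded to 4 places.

Tabulate prior·likelihood by source: [1] prior 0.32, lik 0.11, product 0.03520; [2] prior 0.32, lik 0.56, product 0.1792; [3] prior 0.25, lik 0.1, product 0.02500; [4] prior 0.11, lik 0.12, product 0.01320.
Normalizing constant = 0.25260; the posterior for Coin 1 is its product over the sum, 0.03520/0.25260 = 0.1394.

Posterior probability ≈ 0.1394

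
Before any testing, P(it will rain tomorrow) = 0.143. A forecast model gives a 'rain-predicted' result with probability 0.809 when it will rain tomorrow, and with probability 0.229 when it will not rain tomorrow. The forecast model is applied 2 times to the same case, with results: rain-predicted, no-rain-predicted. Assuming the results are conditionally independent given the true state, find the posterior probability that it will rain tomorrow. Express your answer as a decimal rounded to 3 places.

Posterior P(H) ≈ 0.127

With H the event that it will rain tomorrow, the joint likelihood of the observed sequence is P(data|H) = 0.809·0.191 = 0.15452 and P(data|¬H) = 0.229·0.771 = 0.17656.
Bayes: P(H|data) = 0.143·0.15452 / (0.143·0.15452 + 0.857·0.17656) = 0.022096/0.17341 = 0.1274.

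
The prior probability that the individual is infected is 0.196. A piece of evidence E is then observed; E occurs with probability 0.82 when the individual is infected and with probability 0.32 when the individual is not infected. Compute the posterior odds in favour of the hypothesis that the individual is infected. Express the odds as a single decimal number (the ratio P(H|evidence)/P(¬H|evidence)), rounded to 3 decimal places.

Posterior odds ≈ 0.625

Prior odds = 0.196/(1−0.196) = 0.24378. In log-odds, ln(0.24378) = -1.4115.
Add log likelihood ratio: ln(2.5625) = 0.94098.
Posterior log-odds = -0.47050, so posterior odds = exp(-0.47050) = 0.62469.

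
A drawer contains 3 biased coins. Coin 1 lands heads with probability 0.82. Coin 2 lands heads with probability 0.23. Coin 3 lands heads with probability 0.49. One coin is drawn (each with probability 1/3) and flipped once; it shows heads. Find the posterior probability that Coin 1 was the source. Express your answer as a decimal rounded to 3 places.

Posterior probability ≈ 0.532

Tabulate prior·likelihood by source: [1] prior 0.333333, lik 0.82, product 0.2733; [2] prior 0.333333, lik 0.23, product 0.07667; [3] prior 0.333333, lik 0.49, product 0.1633.
Normalizing constant = 0.51333; the posterior for Coin 1 is its product over the sum, 0.2733/0.51333 = 0.532.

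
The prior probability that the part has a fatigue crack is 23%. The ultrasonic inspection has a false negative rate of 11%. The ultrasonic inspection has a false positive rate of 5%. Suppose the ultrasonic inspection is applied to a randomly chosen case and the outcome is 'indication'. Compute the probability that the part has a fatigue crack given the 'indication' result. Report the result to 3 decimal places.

Let H be the event that the part has a fatigue crack. P(H) = 0.23, so P(¬H) = 0.77. With E the 'indication' result, P(E|H) = 0.89 and P(E|¬H) = 0.05.
P(E) = 0.89·0.23 + 0.05·0.77 = 0.20470 + 0.038500 = 0.24320.
By Bayes' theorem, P(H|E) = 0.20470 / 0.24320 = 0.842.

P(H | E) ≈ 0.842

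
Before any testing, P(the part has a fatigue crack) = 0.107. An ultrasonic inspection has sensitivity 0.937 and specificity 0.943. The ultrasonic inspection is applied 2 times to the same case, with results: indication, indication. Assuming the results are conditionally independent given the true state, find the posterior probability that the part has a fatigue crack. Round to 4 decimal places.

Let H be the event that the part has a fatigue crack; start with P(H) = 0.107. P('indication'|H) = 0.937, P('indication'|¬H) = 0.057.
Update on result 1 ('indication'): P(H) ← 0.937·0.1070 / (0.937·0.1070 + 0.057·0.8930) = 0.10026/0.15116 = 0.6633.
Update on result 2 ('indication'): P(H) ← 0.937·0.6633 / (0.937·0.6633 + 0.057·0.3367) = 0.62148/0.64067 = 0.9700.

Posterior P(H) ≈ 0.9700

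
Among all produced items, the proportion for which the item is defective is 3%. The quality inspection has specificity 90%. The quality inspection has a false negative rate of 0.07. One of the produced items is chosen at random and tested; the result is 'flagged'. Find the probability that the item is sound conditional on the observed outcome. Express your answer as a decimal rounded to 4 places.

Write H for 'the item is defective'. Prior odds H:¬H = 0.03/0.97 = 0.030928. For the 'flagged' outcome, the likelihood ratio is 0.93/0.1 = 9.3000.
Posterior odds = 0.030928 × 9.3000 = 0.28763, so P(H|E) = 0.28763/(1+0.28763) = 0.2234. Then P(¬H|E) = 1 − 0.2234 = 0.7766.

P(¬H | E) ≈ 0.7766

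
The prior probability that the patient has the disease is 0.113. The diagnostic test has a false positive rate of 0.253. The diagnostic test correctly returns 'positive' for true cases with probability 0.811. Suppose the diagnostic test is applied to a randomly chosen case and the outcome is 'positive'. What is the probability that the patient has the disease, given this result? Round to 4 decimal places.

Let H be the event that the patient has the disease. P(H) = 0.113, so P(¬H) = 0.887. With E the 'positive' result, P(E|H) = 0.811 and P(E|¬H) = 0.253.
P(E) = 0.811·0.113 + 0.253·0.887 = 0.091643 + 0.22441 = 0.31605.
By Bayes' theorem, P(H|E) = 0.091643 / 0.31605 = 0.2900.

P(H | E) ≈ 0.2900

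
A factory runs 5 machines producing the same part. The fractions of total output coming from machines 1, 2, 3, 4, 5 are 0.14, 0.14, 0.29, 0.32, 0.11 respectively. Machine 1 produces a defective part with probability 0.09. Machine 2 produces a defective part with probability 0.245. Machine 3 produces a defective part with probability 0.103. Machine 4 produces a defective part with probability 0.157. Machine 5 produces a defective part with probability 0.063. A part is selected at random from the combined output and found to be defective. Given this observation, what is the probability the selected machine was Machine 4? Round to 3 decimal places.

Posterior probability ≈ 0.375

P(defective|M1) = 0.09; P(defective|M2) = 0.245; P(defective|M3) = 0.103; P(defective|M4) = 0.157; P(defective|M5) = 0.063.
Prior × likelihood for each source: 0.14·0.09=0.01260, 0.14·0.245=0.03430, 0.29·0.103=0.02987, 0.32·0.157=0.05024, 0.11·0.063=0.006930. Summing gives P(defective) = 0.13394.
P(Machine 4 | defective) = 0.05024 / 0.13394 = 0.375.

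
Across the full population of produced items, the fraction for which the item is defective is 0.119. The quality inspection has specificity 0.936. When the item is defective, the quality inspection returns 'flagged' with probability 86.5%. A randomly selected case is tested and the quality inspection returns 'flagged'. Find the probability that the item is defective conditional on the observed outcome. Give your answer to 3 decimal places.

P(H | E) ≈ 0.646

Let H be the event that the item is defective. P(H) = 0.119, so P(¬H) = 0.881. With E the 'flagged' result, P(E|H) = 0.865 and P(E|¬H) = 0.064.
P(E) = 0.865·0.119 + 0.064·0.881 = 0.10293 + 0.056384 = 0.15932.
By Bayes' theorem, P(H|E) = 0.10293 / 0.15932 = 0.646.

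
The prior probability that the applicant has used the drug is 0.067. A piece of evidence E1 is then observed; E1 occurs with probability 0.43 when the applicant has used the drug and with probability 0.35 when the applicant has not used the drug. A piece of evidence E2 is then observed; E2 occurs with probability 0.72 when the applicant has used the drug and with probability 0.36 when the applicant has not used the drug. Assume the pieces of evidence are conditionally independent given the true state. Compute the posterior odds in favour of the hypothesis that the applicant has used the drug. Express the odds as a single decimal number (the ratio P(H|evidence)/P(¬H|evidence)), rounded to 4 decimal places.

Posterior odds ≈ 0.1765

Prior odds = 0.067/(1−0.067) = 0.071811.
Likelihood ratio for E1 = 0.43/0.35 = 1.2286.
Likelihood ratio for E2 = 0.72/0.36 = 2.0000.
Posterior odds = prior odds × LR₁ × LR₂ = 0.17645.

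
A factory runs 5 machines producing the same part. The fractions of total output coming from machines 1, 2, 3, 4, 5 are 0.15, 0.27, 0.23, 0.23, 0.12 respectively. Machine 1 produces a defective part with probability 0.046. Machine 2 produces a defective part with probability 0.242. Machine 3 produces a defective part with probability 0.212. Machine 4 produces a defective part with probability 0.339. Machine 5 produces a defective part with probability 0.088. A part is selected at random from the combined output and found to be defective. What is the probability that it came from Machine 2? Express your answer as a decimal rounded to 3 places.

Tabulate prior·likelihood by source: [1] prior 0.15, lik 0.046, product 0.006900; [2] prior 0.27, lik 0.242, product 0.06534; [3] prior 0.23, lik 0.212, product 0.04876; [4] prior 0.23, lik 0.339, product 0.07797; [5] prior 0.12, lik 0.088, product 0.01056.
Normalizing constant = 0.20953; the posterior for Machine 2 is its product over the sum, 0.06534/0.20953 = 0.312.

Posterior probability ≈ 0.312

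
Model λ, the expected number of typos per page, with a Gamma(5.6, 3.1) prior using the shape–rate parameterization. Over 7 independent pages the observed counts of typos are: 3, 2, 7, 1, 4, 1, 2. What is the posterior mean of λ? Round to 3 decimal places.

Posterior mean ≈ 2.535

Total count ∑xᵢ = 20 over n = 7 pages.
Gamma is conjugate to the Poisson likelihood: posterior is Gamma(shape = 5.6+20 = 25.6, rate = 3.1+7 = 10.1).
Posterior mean = shape/rate = 25.6/10.1 = 2.535.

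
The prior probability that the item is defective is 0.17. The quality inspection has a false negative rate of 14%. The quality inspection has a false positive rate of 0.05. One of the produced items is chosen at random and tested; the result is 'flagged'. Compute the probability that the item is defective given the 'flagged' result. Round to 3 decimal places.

Write H for 'the item is defective'. Prior odds H:¬H = 0.17/0.83 = 0.20482. For the 'flagged' outcome, the likelihood ratio is 0.86/0.05 = 17.200.
Posterior odds = 0.20482 × 17.200 = 3.5229, so P(H|E) = 3.5229/(1+3.5229) = 0.779.

P(H | E) ≈ 0.779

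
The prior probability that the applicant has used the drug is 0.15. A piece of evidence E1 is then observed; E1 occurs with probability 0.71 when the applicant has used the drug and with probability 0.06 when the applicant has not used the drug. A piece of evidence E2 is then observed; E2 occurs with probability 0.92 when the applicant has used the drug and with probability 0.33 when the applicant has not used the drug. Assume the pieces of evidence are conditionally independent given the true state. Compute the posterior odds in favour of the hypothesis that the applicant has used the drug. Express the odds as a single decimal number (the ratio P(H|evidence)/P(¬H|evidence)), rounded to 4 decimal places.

Posterior odds ≈ 5.8217

Prior odds = 0.15/(1−0.15) = 0.17647. In log-odds, ln(0.17647) = -1.7346.
Add log likelihood ratios: ln(11.833) + ln(2.7879) = 3.4962.
Posterior log-odds = 1.7616, so posterior odds = exp(1.7616) = 5.8217.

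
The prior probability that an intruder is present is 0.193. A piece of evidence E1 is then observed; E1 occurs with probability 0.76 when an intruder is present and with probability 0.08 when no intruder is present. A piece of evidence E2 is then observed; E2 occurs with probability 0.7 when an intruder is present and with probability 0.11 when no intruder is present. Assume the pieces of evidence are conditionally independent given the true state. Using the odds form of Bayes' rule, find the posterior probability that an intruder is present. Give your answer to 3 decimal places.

Posterior probability ≈ 0.935

Prior odds = 0.193/(1−0.193) = 0.23916. In log-odds, ln(0.23916) = -1.4306.
Add log likelihood ratios: ln(9.5000) + ln(6.3636) = 4.1019.
Posterior log-odds = 2.6713, so posterior odds = exp(2.6713) = 14.458. Converting, P(H|E) = 14.458/15.458 = 0.935.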